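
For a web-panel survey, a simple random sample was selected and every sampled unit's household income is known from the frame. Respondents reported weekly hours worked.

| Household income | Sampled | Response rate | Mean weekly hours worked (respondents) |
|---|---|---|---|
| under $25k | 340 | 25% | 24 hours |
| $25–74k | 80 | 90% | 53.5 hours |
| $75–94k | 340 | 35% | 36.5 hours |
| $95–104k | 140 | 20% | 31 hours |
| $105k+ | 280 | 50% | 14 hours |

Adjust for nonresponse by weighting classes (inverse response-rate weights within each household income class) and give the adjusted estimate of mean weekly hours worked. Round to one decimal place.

Weighting each respondent by the inverse class response rate inflates each class back to its sampled size, so the class weight is n_sampled:
  under $25k: 340 × 24 = 8160
  $25–74k: 80 × 53.5 = 4280
  $75–94k: 340 × 36.5 = 12,410
  $95–104k: 140 × 31 = 4340
  $105k+: 280 × 14 = 3920
Adjusted estimate = 33,110 / 1,180 = 28.0593 → 28.1.

28.1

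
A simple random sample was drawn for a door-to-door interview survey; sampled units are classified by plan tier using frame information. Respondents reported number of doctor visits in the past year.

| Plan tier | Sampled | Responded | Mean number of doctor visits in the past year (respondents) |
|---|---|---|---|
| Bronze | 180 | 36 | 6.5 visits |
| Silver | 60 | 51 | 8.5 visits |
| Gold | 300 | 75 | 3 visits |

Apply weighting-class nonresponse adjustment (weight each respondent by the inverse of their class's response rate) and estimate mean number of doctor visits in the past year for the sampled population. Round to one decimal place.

4.8

Class response rates: Bronze 36/180 = 20%, Silver 51/60 = 85%, Gold 75/300 = 25%.
Inverse-response-rate weighting restores each class to its sampled count, so class totals weight by n_sampled:
  Bronze: 180 × 6.5 = 1170
  Silver: 60 × 8.5 = 510
  Gold: 300 × 3 = 900
Adjusted estimate = 2580 / 540 = 4.77778 → 4.8.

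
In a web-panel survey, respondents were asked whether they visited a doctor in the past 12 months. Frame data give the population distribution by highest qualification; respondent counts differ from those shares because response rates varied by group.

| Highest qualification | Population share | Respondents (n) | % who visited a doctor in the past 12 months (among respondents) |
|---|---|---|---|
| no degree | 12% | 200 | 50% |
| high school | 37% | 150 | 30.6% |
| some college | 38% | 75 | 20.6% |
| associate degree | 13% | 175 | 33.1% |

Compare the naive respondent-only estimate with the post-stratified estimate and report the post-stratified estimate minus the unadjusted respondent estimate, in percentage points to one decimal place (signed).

Naive respondent-only estimate (weights = respondent counts):
  (200/600)×50 + (150/600)×30.6 + (75/600)×20.6 + (175/600)×33.1 = 36.5458%
Post-stratifying to population shares instead:
  0.12×50 + 0.37×30.6 + 0.38×20.6 + 0.13×33.1 = 29.453%
Difference = 29.453 − 36.5458 = -7.0928 pp.

-7.1 percentage points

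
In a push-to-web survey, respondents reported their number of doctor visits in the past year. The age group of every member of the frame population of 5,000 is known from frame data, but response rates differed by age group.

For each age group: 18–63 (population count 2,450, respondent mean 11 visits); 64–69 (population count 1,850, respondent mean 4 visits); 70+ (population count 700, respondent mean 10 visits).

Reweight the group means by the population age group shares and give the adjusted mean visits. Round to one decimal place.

8.3

Reweight to the known age group distribution:
  18–63: (2,450/5,000) × 11 = 5.39
  64–69: (1,850/5,000) × 4 = 1.48
  70+: (700/5,000) × 10 = 1.4
Post-stratified estimate = 8.27 → 8.3.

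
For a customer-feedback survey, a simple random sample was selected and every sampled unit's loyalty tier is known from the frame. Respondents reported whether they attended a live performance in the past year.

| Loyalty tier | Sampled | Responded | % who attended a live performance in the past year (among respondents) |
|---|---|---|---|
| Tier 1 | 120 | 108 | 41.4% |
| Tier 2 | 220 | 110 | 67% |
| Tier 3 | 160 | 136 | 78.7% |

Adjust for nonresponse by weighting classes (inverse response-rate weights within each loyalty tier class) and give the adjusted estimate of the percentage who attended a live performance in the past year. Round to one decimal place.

64.6%

Response rates by class: Tier 1 108/120 = 90%, Tier 2 110/220 = 50%, Tier 3 136/160 = 85%.
Inverse-response-rate weighting restores each class to its sampled count, so class totals weight by n_sampled:
  Tier 1: 120 × 41.4 = 4968
  Tier 2: 220 × 67 = 14,740
  Tier 3: 160 × 78.7 = 12,592
Adjusted estimate = 32,300 / 500 = 64.6 → 64.6%.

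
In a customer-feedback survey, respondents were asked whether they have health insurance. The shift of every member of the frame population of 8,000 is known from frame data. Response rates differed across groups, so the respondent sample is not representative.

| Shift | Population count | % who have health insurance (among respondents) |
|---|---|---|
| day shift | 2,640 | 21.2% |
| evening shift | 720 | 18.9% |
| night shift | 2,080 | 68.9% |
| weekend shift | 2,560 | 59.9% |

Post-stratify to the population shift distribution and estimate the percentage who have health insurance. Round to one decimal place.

45.8%

Weight each group's respondent value by its population share:
  day shift: (2,640/8,000) × 21.2 = 6.996
  evening shift: (720/8,000) × 18.9 = 1.701
  night shift: (2,080/8,000) × 68.9 = 17.914
  weekend shift: (2,560/8,000) × 59.9 = 19.168
Post-stratified estimate = 45.779 → 45.8%.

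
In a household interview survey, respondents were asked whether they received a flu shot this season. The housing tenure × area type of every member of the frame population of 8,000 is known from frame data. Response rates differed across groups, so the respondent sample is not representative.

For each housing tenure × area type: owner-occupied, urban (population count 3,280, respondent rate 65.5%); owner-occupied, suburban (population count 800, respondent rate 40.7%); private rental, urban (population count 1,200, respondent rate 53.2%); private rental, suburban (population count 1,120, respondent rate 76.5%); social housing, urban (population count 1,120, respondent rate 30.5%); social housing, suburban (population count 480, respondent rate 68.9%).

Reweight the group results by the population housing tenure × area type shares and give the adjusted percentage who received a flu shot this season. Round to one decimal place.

Weight each group's respondent value by its population share:
  owner-occupied, urban: (3,280/8,000) × 65.5 = 26.855
  owner-occupied, suburban: (800/8,000) × 40.7 = 4.07
  private rental, urban: (1,200/8,000) × 53.2 = 7.98
  private rental, suburban: (1,120/8,000) × 76.5 = 10.71
  social housing, urban: (1,120/8,000) × 30.5 = 4.27
  social housing, suburban: (480/8,000) × 68.9 = 4.134
Post-stratified estimate = 58.019 → 58.0%.

58.0%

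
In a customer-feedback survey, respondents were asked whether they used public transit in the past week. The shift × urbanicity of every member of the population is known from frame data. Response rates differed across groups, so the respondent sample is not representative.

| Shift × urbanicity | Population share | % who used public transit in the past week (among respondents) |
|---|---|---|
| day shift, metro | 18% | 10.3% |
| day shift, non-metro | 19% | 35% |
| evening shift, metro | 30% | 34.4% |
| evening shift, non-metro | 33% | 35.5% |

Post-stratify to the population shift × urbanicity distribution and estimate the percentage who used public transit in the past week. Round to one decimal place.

30.5%

Each cell contributes population-share × respondent value:
  day shift, metro: 0.18 × 10.3 = 1.854
  day shift, non-metro: 0.19 × 35 = 6.65
  evening shift, metro: 0.3 × 34.4 = 10.32
  evening shift, non-metro: 0.33 × 35.5 = 11.715
Post-stratified estimate = 30.539 → 30.5%.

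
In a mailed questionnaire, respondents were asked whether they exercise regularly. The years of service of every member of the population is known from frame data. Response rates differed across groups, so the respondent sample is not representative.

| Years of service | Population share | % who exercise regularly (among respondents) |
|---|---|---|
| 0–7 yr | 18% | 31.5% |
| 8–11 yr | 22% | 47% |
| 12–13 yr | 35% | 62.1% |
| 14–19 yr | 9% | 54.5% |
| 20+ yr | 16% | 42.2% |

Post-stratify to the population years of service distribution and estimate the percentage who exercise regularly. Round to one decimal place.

49.4%

Post-stratification weights by population share, not respondent share:
  0–7 yr: 0.18 × 31.5 = 5.67
  8–11 yr: 0.22 × 47 = 10.34
  12–13 yr: 0.35 × 62.1 = 21.735
  14–19 yr: 0.09 × 54.5 = 4.905
  20+ yr: 0.16 × 42.2 = 6.752
Post-stratified estimate = 49.402 → 49.4%.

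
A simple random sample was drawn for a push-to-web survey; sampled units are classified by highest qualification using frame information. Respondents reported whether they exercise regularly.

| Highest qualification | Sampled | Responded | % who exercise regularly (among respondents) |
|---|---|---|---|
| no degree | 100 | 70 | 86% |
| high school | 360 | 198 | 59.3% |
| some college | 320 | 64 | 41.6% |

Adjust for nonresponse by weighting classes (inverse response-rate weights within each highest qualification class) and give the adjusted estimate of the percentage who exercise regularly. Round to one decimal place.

55.5%

Class response rates: no degree 70/100 = 70%, high school 198/360 = 55%, some college 64/320 = 20%.
Inverse-response-rate weighting restores each class to its sampled count, so class totals weight by n_sampled:
  no degree: 100 × 86 = 8600
  high school: 360 × 59.3 = 21,348
  some college: 320 × 41.6 = 13,312
Adjusted estimate = 43,260 / 780 = 55.4615 → 55.5%.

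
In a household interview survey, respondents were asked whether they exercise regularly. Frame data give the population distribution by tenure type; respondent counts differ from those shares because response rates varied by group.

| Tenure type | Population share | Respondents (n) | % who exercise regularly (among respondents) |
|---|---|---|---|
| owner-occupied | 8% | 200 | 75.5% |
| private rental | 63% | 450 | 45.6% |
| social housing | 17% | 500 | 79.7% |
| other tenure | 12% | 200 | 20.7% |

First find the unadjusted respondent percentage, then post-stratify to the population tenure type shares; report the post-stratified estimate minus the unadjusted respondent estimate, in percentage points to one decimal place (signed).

-8.2 percentage points

Naive respondent-only estimate (weights = respondent counts):
  (200/1350)×75.5 + (450/1350)×45.6 + (500/1350)×79.7 + (200/1350)×20.7 = 58.9704%
Post-stratified estimate weights by population shares:
  0.08×75.5 + 0.63×45.6 + 0.17×79.7 + 0.12×20.7 = 50.801%
Difference = 50.801 − 58.9704 = -8.1694 pp.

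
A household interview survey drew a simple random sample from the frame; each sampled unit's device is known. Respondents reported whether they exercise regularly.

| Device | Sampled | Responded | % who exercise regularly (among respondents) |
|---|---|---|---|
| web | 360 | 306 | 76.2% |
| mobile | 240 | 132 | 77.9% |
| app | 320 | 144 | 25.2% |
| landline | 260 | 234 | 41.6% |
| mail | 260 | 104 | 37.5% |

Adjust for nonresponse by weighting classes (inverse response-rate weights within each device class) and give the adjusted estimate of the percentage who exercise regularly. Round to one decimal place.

51.9%

Response rates by class: web 306/360 = 85%, mobile 132/240 = 55%, app 144/320 = 45%, landline 234/260 = 90%, mail 104/260 = 40%.
Inverse-response-rate weighting restores each class to its sampled count, so class totals weight by n_sampled:
  web: 360 × 76.2 = 27,432
  mobile: 240 × 77.9 = 18,696
  app: 320 × 25.2 = 8064
  landline: 260 × 41.6 = 10,816
  mail: 260 × 37.5 = 9750
Adjusted estimate = 74,758 / 1,440 = 51.9153 → 51.9%.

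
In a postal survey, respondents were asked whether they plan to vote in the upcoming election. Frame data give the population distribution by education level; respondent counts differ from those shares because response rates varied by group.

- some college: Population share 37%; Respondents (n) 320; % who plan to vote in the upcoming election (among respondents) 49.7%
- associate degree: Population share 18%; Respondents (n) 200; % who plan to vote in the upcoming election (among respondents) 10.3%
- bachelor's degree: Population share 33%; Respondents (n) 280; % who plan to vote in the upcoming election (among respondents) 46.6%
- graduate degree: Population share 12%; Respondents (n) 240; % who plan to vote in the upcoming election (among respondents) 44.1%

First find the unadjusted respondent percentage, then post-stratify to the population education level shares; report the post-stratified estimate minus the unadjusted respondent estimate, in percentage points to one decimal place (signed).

+0.9 percentage points

Naive respondent-only estimate (weights = respondent counts):
  (320/1040)×49.7 + (200/1040)×10.3 + (280/1040)×46.6 + (240/1040)×44.1 = 39.9962%
Post-stratified estimate weights by population shares:
  0.37×49.7 + 0.18×10.3 + 0.33×46.6 + 0.12×44.1 = 40.913%
Difference = 40.913 − 39.9962 = 0.9168 pp.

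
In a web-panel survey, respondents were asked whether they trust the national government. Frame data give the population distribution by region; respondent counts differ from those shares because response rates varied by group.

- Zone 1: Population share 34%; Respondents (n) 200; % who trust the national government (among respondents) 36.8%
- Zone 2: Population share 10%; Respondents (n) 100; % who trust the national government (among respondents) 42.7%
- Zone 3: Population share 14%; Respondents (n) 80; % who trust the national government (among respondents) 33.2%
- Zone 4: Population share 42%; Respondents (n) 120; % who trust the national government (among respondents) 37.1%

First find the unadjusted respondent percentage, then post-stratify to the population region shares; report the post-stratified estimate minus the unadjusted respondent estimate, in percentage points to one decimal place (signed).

-0.5 percentage points

Naive respondent-only estimate (weights = respondent counts):
  (200/500)×36.8 + (100/500)×42.7 + (80/500)×33.2 + (120/500)×37.1 = 37.476%
Post-stratified estimate weights by population shares:
  0.34×36.8 + 0.1×42.7 + 0.14×33.2 + 0.42×37.1 = 37.012%
Difference = 37.012 − 37.476 = -0.464 pp.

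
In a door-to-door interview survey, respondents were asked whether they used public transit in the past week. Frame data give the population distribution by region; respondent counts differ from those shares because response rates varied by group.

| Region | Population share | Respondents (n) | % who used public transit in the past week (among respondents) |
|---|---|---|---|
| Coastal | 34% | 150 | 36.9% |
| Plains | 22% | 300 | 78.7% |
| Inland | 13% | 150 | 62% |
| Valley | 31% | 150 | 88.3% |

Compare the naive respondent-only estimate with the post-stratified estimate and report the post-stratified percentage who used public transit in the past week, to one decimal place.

Unadjusted (pooled respondent) estimate weights by respondent counts:
  (150/750)×36.9 + (300/750)×78.7 + (150/750)×62 + (150/750)×88.3 = 68.92%
Reweighting by population region shares:
  0.34×36.9 + 0.22×78.7 + 0.13×62 + 0.31×88.3 = 65.293%

65.3%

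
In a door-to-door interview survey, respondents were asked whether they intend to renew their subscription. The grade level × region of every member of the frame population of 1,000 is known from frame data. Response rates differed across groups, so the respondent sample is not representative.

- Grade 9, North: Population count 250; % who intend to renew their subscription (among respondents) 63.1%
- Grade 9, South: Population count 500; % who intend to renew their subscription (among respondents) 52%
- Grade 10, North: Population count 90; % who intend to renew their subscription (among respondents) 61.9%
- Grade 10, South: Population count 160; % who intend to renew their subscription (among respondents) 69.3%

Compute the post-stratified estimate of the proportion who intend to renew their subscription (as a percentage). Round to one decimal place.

58.4%

Each cell contributes population-share × respondent value:
  Grade 9, North: (250/1,000) × 63.1 = 15.775
  Grade 9, South: (500/1,000) × 52 = 26
  Grade 10, North: (90/1,000) × 61.9 = 5.571
  Grade 10, South: (160/1,000) × 69.3 = 11.088
Post-stratified estimate = 58.434 → 58.4%.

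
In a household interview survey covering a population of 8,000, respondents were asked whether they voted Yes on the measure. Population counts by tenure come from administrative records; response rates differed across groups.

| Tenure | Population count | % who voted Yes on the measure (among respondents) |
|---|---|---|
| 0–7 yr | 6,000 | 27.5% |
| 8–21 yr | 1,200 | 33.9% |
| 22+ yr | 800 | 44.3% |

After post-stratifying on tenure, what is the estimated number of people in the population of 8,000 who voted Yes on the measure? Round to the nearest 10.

Apply each group's respondent rate to its population count:
  0–7 yr: 6,000 × 27.5% = 1650
  8–21 yr: 1,200 × 33.9% = 406.8
  22+ yr: 800 × 44.3% = 354.4
Estimated total = 2411.2 → 2,410.

2,410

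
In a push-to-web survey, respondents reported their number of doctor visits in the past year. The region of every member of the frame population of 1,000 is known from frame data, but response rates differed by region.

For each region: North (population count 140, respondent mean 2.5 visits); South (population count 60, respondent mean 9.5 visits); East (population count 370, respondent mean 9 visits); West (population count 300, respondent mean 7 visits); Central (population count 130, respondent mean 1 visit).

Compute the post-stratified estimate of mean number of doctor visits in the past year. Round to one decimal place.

6.5

Reweight to the known region distribution:
  North: (140/1,000) × 2.5 = 0.35
  South: (60/1,000) × 9.5 = 0.57
  East: (370/1,000) × 9 = 3.33
  West: (300/1,000) × 7 = 2.1
  Central: (130/1,000) × 1 = 0.13
Post-stratified estimate = 6.48 → 6.5.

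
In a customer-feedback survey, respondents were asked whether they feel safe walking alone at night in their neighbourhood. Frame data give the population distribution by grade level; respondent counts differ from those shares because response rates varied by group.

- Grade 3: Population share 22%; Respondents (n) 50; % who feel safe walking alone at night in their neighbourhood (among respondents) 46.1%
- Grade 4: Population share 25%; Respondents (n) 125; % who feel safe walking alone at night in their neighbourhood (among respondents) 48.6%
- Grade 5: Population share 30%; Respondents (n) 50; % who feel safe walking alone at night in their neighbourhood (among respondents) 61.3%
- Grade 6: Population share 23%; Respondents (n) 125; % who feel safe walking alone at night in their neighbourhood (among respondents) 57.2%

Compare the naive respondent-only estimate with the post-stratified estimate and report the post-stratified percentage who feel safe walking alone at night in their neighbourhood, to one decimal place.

53.8%

Unadjusted (pooled respondent) estimate weights by respondent counts:
  (50/350)×46.1 + (125/350)×48.6 + (50/350)×61.3 + (125/350)×57.2 = 53.1286%
Reweighting by population grade level shares:
  0.22×46.1 + 0.25×48.6 + 0.3×61.3 + 0.23×57.2 = 53.838%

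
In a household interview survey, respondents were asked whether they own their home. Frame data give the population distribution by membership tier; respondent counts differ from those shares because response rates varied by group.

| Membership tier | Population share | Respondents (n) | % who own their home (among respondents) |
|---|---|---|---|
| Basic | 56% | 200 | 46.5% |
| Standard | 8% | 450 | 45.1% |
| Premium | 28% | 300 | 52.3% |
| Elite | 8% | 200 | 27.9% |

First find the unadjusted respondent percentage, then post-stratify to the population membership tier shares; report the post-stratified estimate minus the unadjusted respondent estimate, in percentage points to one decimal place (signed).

+2.3 percentage points

Naive respondent-only estimate (weights = respondent counts):
  (200/1150)×46.5 + (450/1150)×45.1 + (300/1150)×52.3 + (200/1150)×27.9 = 44.2304%
Post-stratifying to population shares instead:
  0.56×46.5 + 0.08×45.1 + 0.28×52.3 + 0.08×27.9 = 46.524%
Difference = 46.524 − 44.2304 = 2.2936 pp.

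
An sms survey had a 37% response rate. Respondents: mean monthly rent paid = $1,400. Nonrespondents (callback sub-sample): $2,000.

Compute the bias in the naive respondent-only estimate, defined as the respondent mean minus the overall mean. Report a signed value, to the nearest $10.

-$380

Nonresponse fraction = 1 − 0.37 = 0.63.
Bias = (nonresponse fraction) × (respondent mean − nonrespondent mean)
     = 0.63 × (1400 − 2000) = 0.63 × -600 = -378.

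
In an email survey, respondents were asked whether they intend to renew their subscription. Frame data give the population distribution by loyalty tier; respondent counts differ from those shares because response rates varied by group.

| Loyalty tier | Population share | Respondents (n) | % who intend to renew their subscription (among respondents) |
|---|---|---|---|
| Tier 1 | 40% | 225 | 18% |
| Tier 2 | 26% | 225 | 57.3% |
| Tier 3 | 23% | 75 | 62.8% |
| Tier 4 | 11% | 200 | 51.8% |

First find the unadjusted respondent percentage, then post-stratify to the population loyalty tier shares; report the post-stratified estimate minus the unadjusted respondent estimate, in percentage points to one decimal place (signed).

-1.9 percentage points

Unadjusted (pooled respondent) estimate weights by respondent counts:
  (225/725)×18 + (225/725)×57.3 + (75/725)×62.8 + (200/725)×51.8 = 44.1552%
Post-stratifying to population shares instead:
  0.4×18 + 0.26×57.3 + 0.23×62.8 + 0.11×51.8 = 42.24%
Difference = 42.24 − 44.1552 = -1.9152 pp.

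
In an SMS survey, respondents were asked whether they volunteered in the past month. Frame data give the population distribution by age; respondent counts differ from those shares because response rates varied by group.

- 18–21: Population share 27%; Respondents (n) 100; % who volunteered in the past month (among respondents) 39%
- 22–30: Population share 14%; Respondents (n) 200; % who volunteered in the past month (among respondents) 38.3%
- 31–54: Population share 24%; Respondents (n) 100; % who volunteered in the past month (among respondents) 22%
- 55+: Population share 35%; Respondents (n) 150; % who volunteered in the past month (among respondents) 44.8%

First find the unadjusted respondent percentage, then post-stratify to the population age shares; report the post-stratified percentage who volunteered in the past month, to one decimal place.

36.9%

Unadjusted (pooled respondent) estimate weights by respondent counts:
  (100/550)×39 + (200/550)×38.3 + (100/550)×22 + (150/550)×44.8 = 37.2364%
Post-stratified estimate weights by population shares:
  0.27×39 + 0.14×38.3 + 0.24×22 + 0.35×44.8 = 36.852%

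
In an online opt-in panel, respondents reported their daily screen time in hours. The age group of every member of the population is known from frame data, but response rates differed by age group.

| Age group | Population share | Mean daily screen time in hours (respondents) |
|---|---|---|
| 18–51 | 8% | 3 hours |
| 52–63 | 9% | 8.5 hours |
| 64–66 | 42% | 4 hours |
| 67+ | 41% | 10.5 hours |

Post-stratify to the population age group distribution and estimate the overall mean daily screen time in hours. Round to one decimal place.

Reweight to the known age group distribution:
  18–51: 0.08 × 3 = 0.24
  52–63: 0.09 × 8.5 = 0.765
  64–66: 0.42 × 4 = 1.68
  67+: 0.41 × 10.5 = 4.305
Post-stratified estimate = 6.99 → 7.0.

7.0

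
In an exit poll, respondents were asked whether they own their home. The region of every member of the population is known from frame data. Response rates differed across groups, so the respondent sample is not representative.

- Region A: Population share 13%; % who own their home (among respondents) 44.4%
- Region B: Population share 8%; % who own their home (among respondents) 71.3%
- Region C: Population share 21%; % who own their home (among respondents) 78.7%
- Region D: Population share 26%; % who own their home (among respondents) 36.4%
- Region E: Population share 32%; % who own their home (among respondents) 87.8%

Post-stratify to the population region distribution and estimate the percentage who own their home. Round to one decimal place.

Reweight to the known region distribution:
  Region A: 0.13 × 44.4 = 5.772
  Region B: 0.08 × 71.3 = 5.704
  Region C: 0.21 × 78.7 = 16.527
  Region D: 0.26 × 36.4 = 9.464
  Region E: 0.32 × 87.8 = 28.096
Post-stratified estimate = 65.563 → 65.6%.

65.6%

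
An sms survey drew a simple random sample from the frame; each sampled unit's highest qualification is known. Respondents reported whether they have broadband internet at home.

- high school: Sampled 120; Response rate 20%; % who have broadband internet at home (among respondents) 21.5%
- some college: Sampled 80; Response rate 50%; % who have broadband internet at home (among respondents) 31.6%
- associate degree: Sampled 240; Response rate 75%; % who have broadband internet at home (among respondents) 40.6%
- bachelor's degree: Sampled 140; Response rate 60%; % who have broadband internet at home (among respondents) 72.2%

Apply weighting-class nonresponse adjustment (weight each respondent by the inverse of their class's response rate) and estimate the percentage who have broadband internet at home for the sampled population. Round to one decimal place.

Weighting each respondent by the inverse class response rate inflates each class back to its sampled size, so the class weight is n_sampled:
  high school: 120 × 21.5 = 2580
  some college: 80 × 31.6 = 2528
  associate degree: 240 × 40.6 = 9744
  bachelor's degree: 140 × 72.2 = 10,108
Adjusted estimate = 24,960 / 580 = 43.0345 → 43.0%.

43.0%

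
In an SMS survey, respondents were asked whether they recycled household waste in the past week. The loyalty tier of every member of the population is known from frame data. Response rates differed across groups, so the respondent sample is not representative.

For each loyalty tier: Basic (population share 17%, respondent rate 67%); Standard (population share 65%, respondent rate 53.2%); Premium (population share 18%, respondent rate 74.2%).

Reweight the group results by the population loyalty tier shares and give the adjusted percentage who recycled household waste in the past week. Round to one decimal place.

Weight each group's respondent value by its population share:
  Basic: 0.17 × 67 = 11.39
  Standard: 0.65 × 53.2 = 34.58
  Premium: 0.18 × 74.2 = 13.356
Post-stratified estimate = 59.326 → 59.3%.

59.3%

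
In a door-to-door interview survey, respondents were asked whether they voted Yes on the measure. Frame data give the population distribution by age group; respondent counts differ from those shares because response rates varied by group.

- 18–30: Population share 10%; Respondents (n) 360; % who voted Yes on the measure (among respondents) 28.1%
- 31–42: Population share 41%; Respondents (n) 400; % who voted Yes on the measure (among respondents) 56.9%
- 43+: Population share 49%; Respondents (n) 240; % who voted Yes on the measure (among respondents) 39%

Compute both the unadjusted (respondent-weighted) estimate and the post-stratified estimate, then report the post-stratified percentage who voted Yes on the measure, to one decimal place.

Without adjustment, the pooled respondent share is:
  (360/1000)×28.1 + (400/1000)×56.9 + (240/1000)×39 = 42.236%
Reweighting by population age group shares:
  0.1×28.1 + 0.41×56.9 + 0.49×39 = 45.249%

45.2%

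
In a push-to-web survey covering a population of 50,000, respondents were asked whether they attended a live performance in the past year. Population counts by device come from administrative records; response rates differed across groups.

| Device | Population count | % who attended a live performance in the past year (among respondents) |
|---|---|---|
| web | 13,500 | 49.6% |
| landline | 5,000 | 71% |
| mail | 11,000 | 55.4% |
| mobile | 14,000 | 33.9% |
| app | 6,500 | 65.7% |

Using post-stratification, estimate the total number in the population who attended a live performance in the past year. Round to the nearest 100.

Estimated count per cell = population count × respondent percentage:
  web: 13,500 × 49.6% = 6696
  landline: 5,000 × 71% = 3550
  mail: 11,000 × 55.4% = 6094
  mobile: 14,000 × 33.9% = 4746
  app: 6,500 × 65.7% = 4270.5
Estimated total = 25356.5 → 25,400.

25,400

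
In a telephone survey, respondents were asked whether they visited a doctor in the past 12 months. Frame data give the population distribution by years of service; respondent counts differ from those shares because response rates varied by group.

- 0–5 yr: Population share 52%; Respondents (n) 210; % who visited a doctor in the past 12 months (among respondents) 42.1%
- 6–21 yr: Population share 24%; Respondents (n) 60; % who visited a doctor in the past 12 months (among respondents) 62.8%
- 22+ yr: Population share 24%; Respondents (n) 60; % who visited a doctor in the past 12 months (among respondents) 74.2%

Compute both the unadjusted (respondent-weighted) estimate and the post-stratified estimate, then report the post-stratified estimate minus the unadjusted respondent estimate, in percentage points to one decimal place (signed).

Without adjustment, the pooled respondent share is:
  (210/330)×42.1 + (60/330)×62.8 + (60/330)×74.2 = 51.7%
Post-stratified estimate weights by population shares:
  0.52×42.1 + 0.24×62.8 + 0.24×74.2 = 54.772%
Difference = 54.772 − 51.7 = 3.072 pp.

+3.1 percentage points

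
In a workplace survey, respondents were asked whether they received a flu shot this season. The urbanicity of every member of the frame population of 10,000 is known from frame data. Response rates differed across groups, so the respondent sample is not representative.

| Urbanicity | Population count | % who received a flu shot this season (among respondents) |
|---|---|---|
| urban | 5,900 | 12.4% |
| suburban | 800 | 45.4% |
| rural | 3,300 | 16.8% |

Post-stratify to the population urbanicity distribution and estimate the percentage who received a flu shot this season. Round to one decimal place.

16.5%

Weight each group's respondent value by its population share:
  urban: (5,900/10,000) × 12.4 = 7.316
  suburban: (800/10,000) × 45.4 = 3.632
  rural: (3,300/10,000) × 16.8 = 5.544
Post-stratified estimate = 16.492 → 16.5%.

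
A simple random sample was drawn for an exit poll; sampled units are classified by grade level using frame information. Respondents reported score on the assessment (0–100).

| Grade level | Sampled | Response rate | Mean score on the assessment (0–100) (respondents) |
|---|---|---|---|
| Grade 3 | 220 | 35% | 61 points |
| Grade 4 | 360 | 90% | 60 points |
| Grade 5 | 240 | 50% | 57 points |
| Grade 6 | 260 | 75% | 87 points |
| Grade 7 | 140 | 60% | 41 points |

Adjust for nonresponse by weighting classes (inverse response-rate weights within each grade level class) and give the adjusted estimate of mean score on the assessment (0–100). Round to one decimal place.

63.2

Weighting each respondent by the inverse class response rate inflates each class back to its sampled size, so the class weight is n_sampled:
  Grade 3: 220 × 61 = 13,420
  Grade 4: 360 × 60 = 21,600
  Grade 5: 240 × 57 = 13,680
  Grade 6: 260 × 87 = 22,620
  Grade 7: 140 × 41 = 5740
Adjusted estimate = 77,060 / 1,220 = 63.1639 → 63.2.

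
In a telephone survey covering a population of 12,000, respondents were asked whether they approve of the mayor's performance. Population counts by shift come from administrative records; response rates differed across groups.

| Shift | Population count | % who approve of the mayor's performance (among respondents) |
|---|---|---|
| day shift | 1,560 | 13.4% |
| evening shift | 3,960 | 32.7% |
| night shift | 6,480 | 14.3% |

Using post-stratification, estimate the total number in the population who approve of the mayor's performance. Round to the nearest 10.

Apply each group's respondent rate to its population count:
  day shift: 1,560 × 13.4% = 209.04
  evening shift: 3,960 × 32.7% = 1294.92
  night shift: 6,480 × 14.3% = 926.64
Estimated total = 2430.6 → 2,430.

2,430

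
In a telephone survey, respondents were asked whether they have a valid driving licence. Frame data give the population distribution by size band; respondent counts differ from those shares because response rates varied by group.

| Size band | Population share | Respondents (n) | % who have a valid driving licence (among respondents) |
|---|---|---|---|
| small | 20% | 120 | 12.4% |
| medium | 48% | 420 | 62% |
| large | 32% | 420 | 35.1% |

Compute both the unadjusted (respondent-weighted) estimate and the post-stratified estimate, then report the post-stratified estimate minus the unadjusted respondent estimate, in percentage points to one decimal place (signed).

-0.6 percentage points

Unadjusted (pooled respondent) estimate weights by respondent counts:
  (120/960)×12.4 + (420/960)×62 + (420/960)×35.1 = 44.0312%
Post-stratified estimate weights by population shares:
  0.2×12.4 + 0.48×62 + 0.32×35.1 = 43.472%
Difference = 43.472 − 44.0312 = -0.5592 pp.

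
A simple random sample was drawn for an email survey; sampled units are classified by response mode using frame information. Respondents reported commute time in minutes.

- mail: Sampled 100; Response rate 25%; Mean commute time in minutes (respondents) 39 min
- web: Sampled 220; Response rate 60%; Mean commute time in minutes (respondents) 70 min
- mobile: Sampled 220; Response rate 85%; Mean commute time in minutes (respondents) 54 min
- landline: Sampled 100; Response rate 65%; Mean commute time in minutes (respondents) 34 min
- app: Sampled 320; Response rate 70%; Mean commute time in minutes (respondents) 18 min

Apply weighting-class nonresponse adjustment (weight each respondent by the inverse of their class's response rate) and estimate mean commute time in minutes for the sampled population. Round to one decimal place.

42.0

With weight = n_sampled/n_responded per class, the weighted class total is n_sampled:
  mail: 100 × 39 = 3900
  web: 220 × 70 = 15,400
  mobile: 220 × 54 = 11,880
  landline: 100 × 34 = 3400
  app: 320 × 18 = 5760
Adjusted estimate = 40,340 / 960 = 42.0208 → 42.0.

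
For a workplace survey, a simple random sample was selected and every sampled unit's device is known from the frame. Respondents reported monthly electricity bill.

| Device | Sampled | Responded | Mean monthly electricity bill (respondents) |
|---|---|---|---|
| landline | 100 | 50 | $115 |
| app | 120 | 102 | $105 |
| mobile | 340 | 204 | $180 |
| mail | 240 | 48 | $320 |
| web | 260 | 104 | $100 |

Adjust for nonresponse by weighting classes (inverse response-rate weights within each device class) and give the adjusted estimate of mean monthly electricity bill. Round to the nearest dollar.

Class response rates: landline 50/100 = 50%, app 102/120 = 85%, mobile 204/340 = 60%, mail 48/240 = 20%, web 104/260 = 40%.
With weight = n_sampled/n_responded per class, the weighted class total is n_sampled:
  landline: 100 × 115 = 11,500
  app: 120 × 105 = 12,600
  mobile: 340 × 180 = 61,200
  mail: 240 × 320 = 76,800
  web: 260 × 100 = 26,000
Adjusted estimate = 188,100 / 1,060 = 177.453 → $177.

$177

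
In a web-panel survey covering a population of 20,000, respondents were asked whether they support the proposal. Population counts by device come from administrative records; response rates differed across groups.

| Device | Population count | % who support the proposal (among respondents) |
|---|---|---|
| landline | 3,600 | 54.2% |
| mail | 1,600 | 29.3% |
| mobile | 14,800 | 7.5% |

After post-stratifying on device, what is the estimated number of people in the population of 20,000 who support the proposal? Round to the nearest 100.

3,500

Estimated count per cell = population count × respondent percentage:
  landline: 3,600 × 54.2% = 1951.2
  mail: 1,600 × 29.3% = 468.8
  mobile: 14,800 × 7.5% = 1110
Estimated total = 3530 → 3,500.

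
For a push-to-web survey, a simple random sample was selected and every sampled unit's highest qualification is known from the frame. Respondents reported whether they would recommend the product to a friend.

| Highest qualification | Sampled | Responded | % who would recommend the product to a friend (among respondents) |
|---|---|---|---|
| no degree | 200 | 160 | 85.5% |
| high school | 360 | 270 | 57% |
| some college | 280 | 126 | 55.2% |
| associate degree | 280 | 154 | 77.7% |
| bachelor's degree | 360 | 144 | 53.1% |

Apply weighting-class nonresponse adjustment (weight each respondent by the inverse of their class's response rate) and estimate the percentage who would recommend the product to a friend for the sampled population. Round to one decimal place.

63.5%

Class response rates: no degree 160/200 = 80%, high school 270/360 = 75%, some college 126/280 = 45%, associate degree 154/280 = 55%, bachelor's degree 144/360 = 40%.
Each respondent's weight = sampled/responded in their class; summing within a class gives n_sampled, so:
  no degree: 200 × 85.5 = 17,100
  high school: 360 × 57 = 20,520
  some college: 280 × 55.2 = 15,456
  associate degree: 280 × 77.7 = 21,756
  bachelor's degree: 360 × 53.1 = 19,116
Adjusted estimate = 93,948 / 1,480 = 63.4784 → 63.5%.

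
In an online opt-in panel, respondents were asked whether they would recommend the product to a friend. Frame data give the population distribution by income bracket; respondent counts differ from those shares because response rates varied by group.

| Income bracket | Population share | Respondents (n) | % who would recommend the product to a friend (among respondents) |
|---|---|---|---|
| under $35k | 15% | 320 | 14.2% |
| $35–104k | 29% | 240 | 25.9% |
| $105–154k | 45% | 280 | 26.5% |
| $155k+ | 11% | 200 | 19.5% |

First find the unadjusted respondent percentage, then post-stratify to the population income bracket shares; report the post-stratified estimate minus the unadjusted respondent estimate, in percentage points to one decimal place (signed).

+2.5 percentage points

Without adjustment, the pooled respondent share is:
  (320/1040)×14.2 + (240/1040)×25.9 + (280/1040)×26.5 + (200/1040)×19.5 = 21.2308%
Reweighting by population income bracket shares:
  0.15×14.2 + 0.29×25.9 + 0.45×26.5 + 0.11×19.5 = 23.711%
Difference = 23.711 − 21.2308 = 2.4802 pp.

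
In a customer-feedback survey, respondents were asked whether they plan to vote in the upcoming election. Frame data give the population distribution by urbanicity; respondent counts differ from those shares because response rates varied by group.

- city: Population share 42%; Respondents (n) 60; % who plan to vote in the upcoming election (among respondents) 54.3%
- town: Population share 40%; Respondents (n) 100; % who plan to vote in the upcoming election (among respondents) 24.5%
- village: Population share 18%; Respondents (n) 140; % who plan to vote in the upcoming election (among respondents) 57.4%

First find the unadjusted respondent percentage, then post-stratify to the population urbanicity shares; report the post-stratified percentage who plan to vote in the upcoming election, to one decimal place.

42.9%

Naive respondent-only estimate (weights = respondent counts):
  (60/300)×54.3 + (100/300)×24.5 + (140/300)×57.4 = 45.8133%
Reweighting by population urbanicity shares:
  0.42×54.3 + 0.4×24.5 + 0.18×57.4 = 42.938%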